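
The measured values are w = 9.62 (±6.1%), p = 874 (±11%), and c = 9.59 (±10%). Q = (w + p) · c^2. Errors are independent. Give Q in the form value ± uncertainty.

81300 ± 18500

Let u = w + p = 884. δu = √(δw² + δp²) = √(0.344 + 9240) = 96.1, so δu/u = 0.109.
Q is then a monomial in u, c:
δQ/Q = √((δu/u)² + (2·δc/c)²) = √(0.0118 + 0.0400) = 0.228
Q = 81300, so δQ = 0.228 × 81300 = 18500.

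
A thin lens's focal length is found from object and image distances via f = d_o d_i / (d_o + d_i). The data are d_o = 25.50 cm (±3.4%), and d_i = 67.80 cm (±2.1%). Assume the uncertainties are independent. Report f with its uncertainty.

18.53 ± 0.470 cm

∂f/∂d_o = (d_i/(d_o+d_i))² = 0.528;  ∂f/∂d_i = (d_o/(d_o+d_i))² = 0.0747
δf = √((∂f/∂d_o · δd_o)² + (∂f/∂d_i · δd_i)²) = √(0.210 + 0.0113) = 0.470 cm
f = 18.53 cm.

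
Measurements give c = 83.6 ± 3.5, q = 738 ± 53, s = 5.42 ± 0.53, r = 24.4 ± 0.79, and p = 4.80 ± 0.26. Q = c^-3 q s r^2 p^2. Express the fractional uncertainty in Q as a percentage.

21.5%

Since Q is a product/quotient, work with relative uncertainties:
  (-3·δc/c)² = (-3×0.0419)² = 0.0158;  (1·δq/q)² = (1×0.0718)² = 0.00516;  (1·δs/s)² = (1×0.0978)² = 0.00956;  (2·δr/r)² = (2×0.0324)² = 0.00419;  (2·δp/p)² = (2×0.0542)² = 0.0117
δQ/Q = √(0.0464) = 0.215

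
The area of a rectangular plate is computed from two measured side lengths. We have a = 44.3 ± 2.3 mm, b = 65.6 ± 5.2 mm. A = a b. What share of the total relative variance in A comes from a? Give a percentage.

(δA/A)² = (1·δa/a)² + (1·δb/b)²
  a term: (1×0.0519)² = 0.00270
  b term: (1×0.0793)² = 0.00628
Total = 0.00898. Share from a = 0.00270/0.00898 = 0.300.

30.0%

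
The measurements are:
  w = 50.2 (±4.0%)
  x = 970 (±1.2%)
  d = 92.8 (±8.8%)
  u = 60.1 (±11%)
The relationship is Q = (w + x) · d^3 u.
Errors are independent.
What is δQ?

Let h = w + x = 1020. δh = √(δw² + δx²) = √(4.03 + 135) = 11.8, so δh/h = 0.0116.
Q is then a monomial in h, d, u:
δQ/Q = √((δh/h)² + (3·δd/d)² + (1·δu/u)²) = √(0.000134 + 0.0697 + 0.0121) = 0.286
Q = 4.9e+10, so δQ = 0.286 × 4.9e+10 = 1.4e+10.

1.4e+10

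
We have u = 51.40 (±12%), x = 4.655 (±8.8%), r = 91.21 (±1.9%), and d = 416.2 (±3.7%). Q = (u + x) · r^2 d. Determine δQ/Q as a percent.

Let w = u + x = 56.05. δw = √(δu² + δx²) = √(38.0 + 0.168) = 6.18, so δw/w = 0.110.
Q is then a monomial in w, r, d:
δQ/Q = √((δw/w)² + (2·δr/r)² + (1·δd/d)²) = √(0.0122 + 0.00144 + 0.00137) = 0.122

12.2%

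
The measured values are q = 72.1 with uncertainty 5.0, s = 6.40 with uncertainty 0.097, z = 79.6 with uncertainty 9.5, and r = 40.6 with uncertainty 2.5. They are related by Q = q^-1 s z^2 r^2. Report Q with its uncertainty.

Products/powers → add relative errors in quadrature, weighted by exponent:
  (-1·δq/q)² = (-1×0.0693)² = 0.00481;  (1·δs/s)² = (1×0.0152)² = 0.000230;  (2·δz/z)² = (2×0.119)² = 0.0570;  (2·δr/r)² = (2×0.0616)² = 0.0152
δQ/Q = √(0.0772) = 0.278
Q = 9.27e+05, so δQ = 0.278 × 9.27e+05 = 2.58e+05.

(9.27 ± 2.58) × 10^5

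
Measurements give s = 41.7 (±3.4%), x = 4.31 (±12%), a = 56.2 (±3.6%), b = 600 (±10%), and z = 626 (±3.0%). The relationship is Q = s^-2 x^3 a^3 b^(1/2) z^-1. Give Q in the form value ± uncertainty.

Since Q is a product/quotient, work with relative uncertainties:
  (-2·δs/s)² = (-2×0.0340)² = 0.00462;  (3·δx/x)² = (3×0.120)² = 0.130;  (3·δa/a)² = (3×0.0360)² = 0.0117;  (½·δb/b)² = (0.5×0.100)² = 0.00250;  (-1·δz/z)² = (-1×0.0300)² = 0.000900
δQ/Q = √(0.149) = 0.386
Q = 320, so δQ = 0.386 × 320 = 124.

320 ± 124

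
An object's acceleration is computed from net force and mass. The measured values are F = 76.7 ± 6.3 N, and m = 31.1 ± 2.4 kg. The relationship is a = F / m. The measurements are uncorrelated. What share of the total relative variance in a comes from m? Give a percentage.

46.9%

(δa/a)² = (1·δF/F)² + (-1·δm/m)²
  F term: (1×0.0821)² = 0.00675
  m term: (-1×0.0772)² = 0.00596
Total = 0.0127. Share from m = 0.00596/0.0127 = 0.469.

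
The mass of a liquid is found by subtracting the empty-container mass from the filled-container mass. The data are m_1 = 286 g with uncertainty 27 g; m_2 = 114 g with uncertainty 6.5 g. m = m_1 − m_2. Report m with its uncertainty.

172 ± 27.8 g

For a sum/difference, combine absolute errors in quadrature:
  (δm_1)² = 729;  (δm_2)² = 42.2
δm = √(771) = 27.8 g
m = 172 g.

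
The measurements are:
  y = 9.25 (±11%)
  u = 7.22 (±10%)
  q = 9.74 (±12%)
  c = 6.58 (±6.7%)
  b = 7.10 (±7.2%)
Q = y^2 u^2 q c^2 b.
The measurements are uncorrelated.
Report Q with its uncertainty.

(1.34 ± 0.474) × 10^7

Relative error in a monomial: (δQ/Q)² = Σ (nᵢ · δxᵢ/xᵢ)².
  (2·δy/y)² = (2×0.110)² = 0.0484;  (2·δu/u)² = (2×0.100)² = 0.0400;  (1·δq/q)² = (1×0.120)² = 0.0144;  (2·δc/c)² = (2×0.0670)² = 0.0180;  (1·δb/b)² = (1×0.0720)² = 0.00518
δQ/Q = √(0.126) = 0.355
Q = 1.34e+07, so δQ = 0.355 × 1.34e+07 = 4.74e+06.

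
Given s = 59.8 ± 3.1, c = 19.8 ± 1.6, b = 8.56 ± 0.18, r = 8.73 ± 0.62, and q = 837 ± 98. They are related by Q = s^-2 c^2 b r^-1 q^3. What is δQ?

Relative error in a monomial: (δQ/Q)² = Σ (nᵢ · δxᵢ/xᵢ)².
  (-2·δs/s)² = (-2×0.0518)² = 0.0107;  (2·δc/c)² = (2×0.0808)² = 0.0261;  (1·δb/b)² = (1×0.0210)² = 0.000442;  (-1·δr/r)² = (-1×0.0710)² = 0.00504;  (3·δq/q)² = (3×0.117)² = 0.123
δQ/Q = √(0.166) = 0.407
Q = 6.3e+07, so δQ = 0.407 × 6.3e+07 = 2.57e+07.

2.57e+07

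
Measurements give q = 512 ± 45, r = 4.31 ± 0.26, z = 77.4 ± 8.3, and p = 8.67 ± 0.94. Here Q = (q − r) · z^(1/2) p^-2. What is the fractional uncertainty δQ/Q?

Let u = q − r = 508. δu = √(δq² + δr²) = √(2020 + 0.0676) = 45.0, so δu/u = 0.0886.
Q is then a monomial in u, z, p:
δQ/Q = √((δu/u)² + (½·δz/z)² + (-2·δp/p)²) = √(0.00786 + 0.00287 + 0.0470) = 0.240

0.240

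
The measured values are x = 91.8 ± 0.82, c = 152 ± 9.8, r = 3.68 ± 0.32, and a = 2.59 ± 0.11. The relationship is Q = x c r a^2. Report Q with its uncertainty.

(3.44 ± 0.475) × 10^5

Each factor contributes (exponent × relative error)² to (δQ/Q)²:
  (1·δx/x)² = (1×0.00893)² = 7.98e-05;  (1·δc/c)² = (1×0.0645)² = 0.00416;  (1·δr/r)² = (1×0.0870)² = 0.00756;  (2·δa/a)² = (2×0.0425)² = 0.00722
δQ/Q = √(0.0190) = 0.138
Q = 3.44e+05, so δQ = 0.138 × 3.44e+05 = 47500.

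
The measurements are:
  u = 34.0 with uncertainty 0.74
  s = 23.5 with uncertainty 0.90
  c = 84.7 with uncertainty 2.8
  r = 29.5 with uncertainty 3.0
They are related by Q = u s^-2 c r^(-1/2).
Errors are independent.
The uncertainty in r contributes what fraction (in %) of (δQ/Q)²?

(δQ/Q)² = (1·δu/u)² + (-2·δs/s)² + (1·δc/c)² + (−½·δr/r)²
  u term: (1×0.0218)² = 0.000474
  s term: (-2×0.0383)² = 0.00587
  c term: (1×0.0331)² = 0.00109
  r term: (-0.5×0.102)² = 0.00259
Total = 0.0100. Share from r = 0.00259/0.0100 = 0.258.

25.8%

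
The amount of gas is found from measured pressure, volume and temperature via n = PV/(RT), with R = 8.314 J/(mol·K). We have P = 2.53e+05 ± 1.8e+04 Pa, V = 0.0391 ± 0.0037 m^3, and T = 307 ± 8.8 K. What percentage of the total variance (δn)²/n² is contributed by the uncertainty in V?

(δn/n)² = (1·δP/P)² + (1·δV/V)² + (-1·δT/T)²
  P term: (1×0.0711)² = 0.00506
  V term: (1×0.0946)² = 0.00895
  T term: (-1×0.0287)² = 0.000822
Total = 0.0148. Share from V = 0.00895/0.0148 = 0.603.

60.3%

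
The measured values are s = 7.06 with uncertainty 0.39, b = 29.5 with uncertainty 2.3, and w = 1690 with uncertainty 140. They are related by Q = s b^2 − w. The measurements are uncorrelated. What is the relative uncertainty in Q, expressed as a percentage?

Let p = s·b^2 = 6140. δp/p = √((1·δs/s)² + (2·δb/b)²) = √(0.00305 + 0.0243) = 0.165, so δp = 1020.
Q = p − w: δQ = √(δp² + δw²) = √(1.03e+06 + 19600) = 1030
Q = 4450, so δQ/Q = 1030/4450 = 0.230.

23.0%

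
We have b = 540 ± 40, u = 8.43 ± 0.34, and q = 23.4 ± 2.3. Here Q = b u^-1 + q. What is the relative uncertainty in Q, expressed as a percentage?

Let p = b·u^-1 = 64.1. δp/p = √((1·δb/b)² + (-1·δu/u)²) = √(0.00549 + 0.00163) = 0.0843, so δp = 5.40.
Q = p + q: δQ = √(δp² + δq²) = √(29.2 + 5.29) = 5.87
Q = 87.5, so δQ/Q = 5.87/87.5 = 0.0671.

6.71%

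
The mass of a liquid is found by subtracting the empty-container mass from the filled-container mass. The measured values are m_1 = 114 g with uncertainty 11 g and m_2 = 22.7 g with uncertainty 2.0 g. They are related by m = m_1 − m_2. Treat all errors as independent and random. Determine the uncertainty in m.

11.2 g

m is a linear combination, so absolute uncertainties add in quadrature:
  (δm_1)² = 121;  (δm_2)² = 4.00
δm = √(125) = 11.2 g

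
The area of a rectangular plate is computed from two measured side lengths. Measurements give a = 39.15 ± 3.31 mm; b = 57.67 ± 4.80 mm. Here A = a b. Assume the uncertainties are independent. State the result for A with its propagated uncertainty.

Products/powers → add relative errors in quadrature, weighted by exponent:
  (1·δa/a)² = (1×0.0845)² = 0.00715;  (1·δb/b)² = (1×0.0832)² = 0.00693
δA/A = √(0.0141) = 0.119
A = 2258 mm^2, so δA = 0.119 × 2258 = 268 mm^2.

2258 ± 268 mm^2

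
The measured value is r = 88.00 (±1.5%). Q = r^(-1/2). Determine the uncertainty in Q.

Q is a product of powers, so relative uncertainties combine in quadrature:
  (−½·δr/r)² = (-0.5×0.0150)² = 5.62e-05
δQ/Q = √(5.62e-05) = 0.00750
Q = 0.1066, so δQ = 0.00750 × 0.1066 = 0.000800.

0.000800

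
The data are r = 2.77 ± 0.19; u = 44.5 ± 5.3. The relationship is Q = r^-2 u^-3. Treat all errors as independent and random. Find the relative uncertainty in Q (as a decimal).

0.383

For a monomial Q ∝ r^-2, u^-3, fractional errors add in quadrature:
  (-2·δr/r)² = (-2×0.0686)² = 0.0188;  (-3·δu/u)² = (-3×0.119)² = 0.128
δQ/Q = √(0.146) = 0.383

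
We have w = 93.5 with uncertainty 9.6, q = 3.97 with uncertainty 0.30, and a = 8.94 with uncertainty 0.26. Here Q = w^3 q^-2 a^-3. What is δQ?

25.7

Each factor contributes (exponent × relative error)² to (δQ/Q)²:
  (3·δw/w)² = (3×0.103)² = 0.0949;  (-2·δq/q)² = (-2×0.0756)² = 0.0228;  (-3·δa/a)² = (-3×0.0291)² = 0.00761
δQ/Q = √(0.125) = 0.354
Q = 72.6, so δQ = 0.354 × 72.6 = 25.7.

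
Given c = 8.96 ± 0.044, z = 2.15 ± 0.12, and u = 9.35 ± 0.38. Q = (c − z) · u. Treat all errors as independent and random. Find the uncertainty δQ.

Let w = c − z = 6.81. δw = √(δc² + δz²) = √(0.00194 + 0.0144) = 0.128, so δw/w = 0.0188.
Q is then a monomial in w, u:
δQ/Q = √((δw/w)² + (1·δu/u)²) = √(0.000352 + 0.00165) = 0.0448
Q = 63.7, so δQ = 0.0448 × 63.7 = 2.85.

2.85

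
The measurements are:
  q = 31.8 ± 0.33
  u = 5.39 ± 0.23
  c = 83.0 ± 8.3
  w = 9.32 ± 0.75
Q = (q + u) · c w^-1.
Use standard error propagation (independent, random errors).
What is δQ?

Let h = q + u = 37.2. δh = √(δq² + δu²) = √(0.109 + 0.0529) = 0.402, so δh/h = 0.0108.
Q is then a monomial in h, c, w:
δQ/Q = √((δh/h)² + (1·δc/c)² + (-1·δw/w)²) = √(0.000117 + 0.0100 + 0.00648) = 0.129
Q = 331, so δQ = 0.129 × 331 = 42.7.

42.7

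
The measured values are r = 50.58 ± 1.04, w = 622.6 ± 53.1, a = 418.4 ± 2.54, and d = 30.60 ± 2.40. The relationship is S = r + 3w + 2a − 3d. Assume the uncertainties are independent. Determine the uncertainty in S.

Sums and differences: (δS)² = Σ (cᵢ δxᵢ)².
  (δr)² = 1.08;  (3·δw)² = 25400;  (2·δa)² = 25.8;  (3·δd)² = 51.8
δS = √(25500) = 160

160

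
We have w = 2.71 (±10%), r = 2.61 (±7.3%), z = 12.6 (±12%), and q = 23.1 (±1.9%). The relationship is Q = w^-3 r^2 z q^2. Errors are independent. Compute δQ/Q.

Products/powers → add relative errors in quadrature, weighted by exponent:
  (-3·δw/w)² = (-3×0.100)² = 0.0900;  (2·δr/r)² = (2×0.0730)² = 0.0213;  (1·δz/z)² = (1×0.120)² = 0.0144;  (2·δq/q)² = (2×0.0190)² = 0.00144
δQ/Q = √(0.127) = 0.357

0.357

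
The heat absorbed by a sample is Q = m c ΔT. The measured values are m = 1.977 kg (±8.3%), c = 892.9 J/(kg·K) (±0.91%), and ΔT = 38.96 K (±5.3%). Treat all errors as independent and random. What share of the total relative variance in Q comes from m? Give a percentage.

(δQ/Q)² = (1·δm/m)² + (1·δc/c)² + (1·δΔT/ΔT)²
  m term: (1×0.0830)² = 0.00689
  c term: (1×0.00910)² = 8.28e-05
  ΔT term: (1×0.0530)² = 0.00281
Total = 0.00978. Share from m = 0.00689/0.00978 = 0.704.

70.4%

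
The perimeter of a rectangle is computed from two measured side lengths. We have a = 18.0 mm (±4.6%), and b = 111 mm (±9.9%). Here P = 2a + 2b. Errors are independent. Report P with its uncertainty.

258 ± 22.0 mm

Each term contributes (cᵢ δxᵢ)² to (δP)²:
  (2·δa)² = 2.74;  (2·δb)² = 483
δP = √(486) = 22.0 mm
P = 258 mm.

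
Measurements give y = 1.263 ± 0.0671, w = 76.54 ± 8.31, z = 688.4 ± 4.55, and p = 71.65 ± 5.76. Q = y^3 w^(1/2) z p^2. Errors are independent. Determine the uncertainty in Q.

For a monomial Q ∝ y^3, w^(1/2), z, p^2, fractional errors add in quadrature:
  (3·δy/y)² = (3×0.0531)² = 0.0254;  (½·δw/w)² = (0.5×0.109)² = 0.00295;  (1·δz/z)² = (1×0.00661)² = 4.37e-05;  (2·δp/p)² = (2×0.0804)² = 0.0259
δQ/Q = √(0.0542) = 0.233
Q = 6.229e+07, so δQ = 0.233 × 6.229e+07 = 1.45e+07.

1.45e+07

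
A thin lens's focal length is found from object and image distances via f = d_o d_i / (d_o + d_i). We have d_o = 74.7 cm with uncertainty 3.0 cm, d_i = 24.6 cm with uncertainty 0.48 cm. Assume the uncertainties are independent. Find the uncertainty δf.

0.328 cm

∂f/∂d_o = (d_i/(d_o+d_i))² = 0.0614;  ∂f/∂d_i = (d_o/(d_o+d_i))² = 0.566
δf = √((∂f/∂d_o · δd_o)² + (∂f/∂d_i · δd_i)²) = √(0.0339 + 0.0738) = 0.328 cm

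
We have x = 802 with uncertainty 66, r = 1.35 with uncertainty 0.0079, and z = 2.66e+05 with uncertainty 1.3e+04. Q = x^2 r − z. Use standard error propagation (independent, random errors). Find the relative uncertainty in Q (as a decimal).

Let p = x^2·r = 8.68e+05. δp/p = √((2·δx/x)² + (1·δr/r)²) = √(0.0271 + 3.42e-05) = 0.165, so δp = 1.43e+05.
Q = p − z: δQ = √(δp² + δz²) = √(2.05e+10 + 1.69e+08) = 1.44e+05
Q = 6.02e+05, so δQ/Q = 1.44e+05/6.02e+05 = 0.238.

0.238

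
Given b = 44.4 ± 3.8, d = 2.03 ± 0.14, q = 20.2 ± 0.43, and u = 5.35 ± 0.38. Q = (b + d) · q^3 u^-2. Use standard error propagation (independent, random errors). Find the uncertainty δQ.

2350

Let w = b + d = 46.4. δw = √(δb² + δd²) = √(14.4 + 0.0196) = 3.80, so δw/w = 0.0819.
Q is then a monomial in w, q, u:
δQ/Q = √((δw/w)² + (3·δq/q)² + (-2·δu/u)²) = √(0.00671 + 0.00408 + 0.0202) = 0.176
Q = 13400, so δQ = 0.176 × 13400 = 2350.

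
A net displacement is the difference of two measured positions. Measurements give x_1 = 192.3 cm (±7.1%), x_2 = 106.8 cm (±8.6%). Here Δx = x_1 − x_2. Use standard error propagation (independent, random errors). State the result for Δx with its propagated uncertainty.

85.50 ± 16.5 cm

Sums and differences: (δΔx)² = Σ (cᵢ δxᵢ)².
  (δx_1)² = 186;  (δx_2)² = 84.4
δΔx = √(271) = 16.5 cm
Δx = 85.50 cm.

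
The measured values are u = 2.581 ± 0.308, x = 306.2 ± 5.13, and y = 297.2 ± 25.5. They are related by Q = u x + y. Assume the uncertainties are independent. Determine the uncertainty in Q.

98.6

Let p = u·x = 790.3. δp/p = √((1·δu/u)² + (1·δx/x)²) = √(0.0142 + 0.000281) = 0.121, so δp = 95.2.
Q = p + y: δQ = √(δp² + δy²) = √(9070 + 650) = 98.6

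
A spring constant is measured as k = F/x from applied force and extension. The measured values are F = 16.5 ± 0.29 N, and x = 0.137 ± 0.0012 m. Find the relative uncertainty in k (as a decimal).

For a monomial k ∝ F, x^-1, fractional errors add in quadrature:
  (1·δF/F)² = (1×0.0176)² = 0.000309;  (-1·δx/x)² = (-1×0.00876)² = 7.67e-05
δk/k = √(0.000386) = 0.0196

0.0196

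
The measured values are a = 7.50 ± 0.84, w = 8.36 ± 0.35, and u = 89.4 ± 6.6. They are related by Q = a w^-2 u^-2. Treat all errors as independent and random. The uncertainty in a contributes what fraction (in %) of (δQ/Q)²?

(δQ/Q)² = (1·δa/a)² + (-2·δw/w)² + (-2·δu/u)²
  a term: (1×0.112)² = 0.0125
  w term: (-2×0.0419)² = 0.00701
  u term: (-2×0.0738)² = 0.0218
Total = 0.0414. Share from a = 0.0125/0.0414 = 0.303.

30.3%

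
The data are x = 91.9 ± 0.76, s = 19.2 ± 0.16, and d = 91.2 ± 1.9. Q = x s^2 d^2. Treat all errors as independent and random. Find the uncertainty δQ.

1.29e+07

Each factor contributes (exponent × relative error)² to (δQ/Q)²:
  (1·δx/x)² = (1×0.00827)² = 6.84e-05;  (2·δs/s)² = (2×0.00833)² = 0.000278;  (2·δd/d)² = (2×0.0208)² = 0.00174
δQ/Q = √(0.00208) = 0.0456
Q = 2.82e+08, so δQ = 0.0456 × 2.82e+08 = 1.29e+07.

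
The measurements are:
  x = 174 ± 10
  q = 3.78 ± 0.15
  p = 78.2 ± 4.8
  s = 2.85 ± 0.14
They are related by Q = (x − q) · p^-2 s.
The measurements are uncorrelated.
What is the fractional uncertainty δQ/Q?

Let u = x − q = 170. δu = √(δx² + δq²) = √(100 + 0.0225) = 10.0, so δu/u = 0.0588.
Q is then a monomial in u, p, s:
δQ/Q = √((δu/u)² + (-2·δp/p)² + (1·δs/s)²) = √(0.00345 + 0.0151 + 0.00241) = 0.145

0.145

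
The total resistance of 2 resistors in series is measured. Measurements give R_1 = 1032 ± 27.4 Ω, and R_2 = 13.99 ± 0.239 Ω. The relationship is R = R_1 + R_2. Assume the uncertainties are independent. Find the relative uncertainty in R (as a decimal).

For a sum/difference, combine absolute errors in quadrature:
  (δR_1)² = 751;  (δR_2)² = 0.0571
δR = √(751) = 27.4 Ω
R = 1046 Ω, so δR/R = 27.4/1046 = 0.0262.

0.0262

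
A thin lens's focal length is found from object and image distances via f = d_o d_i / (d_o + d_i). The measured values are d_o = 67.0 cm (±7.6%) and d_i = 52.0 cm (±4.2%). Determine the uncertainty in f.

∂f/∂d_o = (d_i/(d_o+d_i))² = 0.191;  ∂f/∂d_i = (d_o/(d_o+d_i))² = 0.317
δf = √((∂f/∂d_o · δd_o)² + (∂f/∂d_i · δd_i)²) = √(0.945 + 0.479) = 1.19 cm

1.19 cm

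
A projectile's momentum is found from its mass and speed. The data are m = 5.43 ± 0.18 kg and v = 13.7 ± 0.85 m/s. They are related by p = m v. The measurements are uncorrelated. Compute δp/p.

0.0703

Since p is a product/quotient, work with relative uncertainties:
  (1·δm/m)² = (1×0.0331)² = 0.00110;  (1·δv/v)² = (1×0.0620)² = 0.00385
δp/p = √(0.00495) = 0.0703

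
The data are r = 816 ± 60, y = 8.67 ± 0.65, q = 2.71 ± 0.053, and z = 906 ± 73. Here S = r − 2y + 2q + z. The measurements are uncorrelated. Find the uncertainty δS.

94.5

Each term contributes (cᵢ δxᵢ)² to (δS)²:
  (δr)² = 3600;  (2·δy)² = 1.69;  (2·δq)² = 0.0112;  (δz)² = 5330
δS = √(8930) = 94.5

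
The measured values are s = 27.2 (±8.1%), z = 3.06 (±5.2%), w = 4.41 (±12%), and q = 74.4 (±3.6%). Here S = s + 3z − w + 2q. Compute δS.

5.84

Sums and differences: (δS)² = Σ (cᵢ δxᵢ)².
  (δs)² = 4.85;  (3·δz)² = 0.228;  (δw)² = 0.280;  (2·δq)² = 28.7
δS = √(34.1) = 5.84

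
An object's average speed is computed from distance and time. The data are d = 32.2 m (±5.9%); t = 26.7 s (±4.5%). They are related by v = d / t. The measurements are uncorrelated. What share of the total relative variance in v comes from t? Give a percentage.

36.8%

(δv/v)² = (1·δd/d)² + (-1·δt/t)²
  d term: (1×0.0590)² = 0.00348
  t term: (-1×0.0450)² = 0.00202
Total = 0.00551. Share from t = 0.00202/0.00551 = 0.368.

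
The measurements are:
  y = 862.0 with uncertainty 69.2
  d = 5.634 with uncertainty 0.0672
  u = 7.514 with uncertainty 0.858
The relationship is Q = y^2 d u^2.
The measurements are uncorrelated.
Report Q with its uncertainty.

Since Q is a product/quotient, work with relative uncertainties:
  (2·δy/y)² = (2×0.0803)² = 0.0258;  (1·δd/d)² = (1×0.0119)² = 0.000142;  (2·δu/u)² = (2×0.114)² = 0.0522
δQ/Q = √(0.0781) = 0.279
Q = 2.364e+08, so δQ = 0.279 × 2.364e+08 = 6.6e+07.

(2.364 ± 0.660) × 10^8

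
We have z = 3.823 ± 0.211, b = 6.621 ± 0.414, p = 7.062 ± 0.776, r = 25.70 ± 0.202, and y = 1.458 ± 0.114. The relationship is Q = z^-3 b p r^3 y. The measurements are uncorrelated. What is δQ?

Q is a product of powers, so relative uncertainties combine in quadrature:
  (-3·δz/z)² = (-3×0.0552)² = 0.0274;  (1·δb/b)² = (1×0.0625)² = 0.00391;  (1·δp/p)² = (1×0.110)² = 0.0121;  (3·δr/r)² = (3×0.00786)² = 0.000556;  (1·δy/y)² = (1×0.0782)² = 0.00611
δQ/Q = √(0.0501) = 0.224
Q = 20710, so δQ = 0.224 × 20710 = 4630.

4630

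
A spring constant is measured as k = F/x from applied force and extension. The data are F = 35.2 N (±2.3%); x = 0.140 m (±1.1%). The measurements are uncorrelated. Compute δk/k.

Products/powers → add relative errors in quadrature, weighted by exponent:
  (1·δF/F)² = (1×0.0230)² = 0.000529;  (-1·δx/x)² = (-1×0.0110)² = 0.000121
δk/k = √(0.000650) = 0.0255

0.0255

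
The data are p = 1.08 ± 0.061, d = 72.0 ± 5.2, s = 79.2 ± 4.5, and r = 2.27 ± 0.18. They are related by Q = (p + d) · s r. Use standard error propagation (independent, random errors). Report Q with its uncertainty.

Let u = p + d = 73.1. δu = √(δp² + δd²) = √(0.00372 + 27.0) = 5.20, so δu/u = 0.0712.
Q is then a monomial in u, s, r:
δQ/Q = √((δu/u)² + (1·δs/s)² + (1·δr/r)²) = √(0.00506 + 0.00323 + 0.00629) = 0.121
Q = 13100, so δQ = 0.121 × 13100 = 1590.

13100 ± 1590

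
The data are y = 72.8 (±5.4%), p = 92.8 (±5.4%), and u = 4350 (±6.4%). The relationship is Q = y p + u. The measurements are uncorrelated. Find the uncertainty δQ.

Let w = y·p = 6760. δw/w = √((1·δy/y)² + (1·δp/p)²) = √(0.00292 + 0.00292) = 0.0764, so δw = 516.
Q = w + u: δQ = √(δw² + δu²) = √(2.66e+05 + 77500) = 586

586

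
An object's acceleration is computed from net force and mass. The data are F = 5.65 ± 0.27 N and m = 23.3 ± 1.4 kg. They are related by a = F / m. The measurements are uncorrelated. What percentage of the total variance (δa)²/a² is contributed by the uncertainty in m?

(δa/a)² = (1·δF/F)² + (-1·δm/m)²
  F term: (1×0.0478)² = 0.00228
  m term: (-1×0.0601)² = 0.00361
Total = 0.00589. Share from m = 0.00361/0.00589 = 0.613.

61.3%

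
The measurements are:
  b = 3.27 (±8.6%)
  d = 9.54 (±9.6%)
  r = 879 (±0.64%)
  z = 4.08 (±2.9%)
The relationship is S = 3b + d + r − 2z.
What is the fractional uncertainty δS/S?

S is a linear combination, so absolute uncertainties add in quadrature:
  (3·δb)² = 0.712;  (δd)² = 0.839;  (δr)² = 31.6;  (2·δz)² = 0.0560
δS = √(33.3) = 5.77
S = 890, so δS/S = 5.77/890 = 0.00648.

0.00648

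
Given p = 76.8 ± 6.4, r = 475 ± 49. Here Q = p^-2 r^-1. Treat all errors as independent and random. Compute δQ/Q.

Q is a product of powers, so relative uncertainties combine in quadrature:
  (-2·δp/p)² = (-2×0.0833)² = 0.0278;  (-1·δr/r)² = (-1×0.103)² = 0.0106
δQ/Q = √(0.0384) = 0.196

0.196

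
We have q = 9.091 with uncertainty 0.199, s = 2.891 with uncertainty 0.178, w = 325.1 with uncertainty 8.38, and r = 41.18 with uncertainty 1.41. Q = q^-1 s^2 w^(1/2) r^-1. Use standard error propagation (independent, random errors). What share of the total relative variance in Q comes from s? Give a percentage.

89.3%

(δQ/Q)² = (-1·δq/q)² + (2·δs/s)² + (½·δw/w)² + (-1·δr/r)²
  q term: (-1×0.0219)² = 0.000479
  s term: (2×0.0616)² = 0.0152
  w term: (0.5×0.0258)² = 0.000166
  r term: (-1×0.0342)² = 0.00117
Total = 0.0170. Share from s = 0.0152/0.0170 = 0.893.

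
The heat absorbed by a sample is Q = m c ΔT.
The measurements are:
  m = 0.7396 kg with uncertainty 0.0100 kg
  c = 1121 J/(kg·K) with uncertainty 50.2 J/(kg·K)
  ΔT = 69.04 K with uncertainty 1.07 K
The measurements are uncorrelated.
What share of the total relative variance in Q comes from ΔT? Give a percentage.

(δQ/Q)² = (1·δm/m)² + (1·δc/c)² + (1·δΔT/ΔT)²
  m term: (1×0.0135)² = 0.000183
  c term: (1×0.0448)² = 0.00201
  ΔT term: (1×0.0155)² = 0.000240
Total = 0.00243. Share from ΔT = 0.000240/0.00243 = 0.0989.

9.89%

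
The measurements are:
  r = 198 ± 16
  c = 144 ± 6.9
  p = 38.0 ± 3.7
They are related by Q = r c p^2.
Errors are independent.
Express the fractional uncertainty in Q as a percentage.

Q is a product of powers, so relative uncertainties combine in quadrature:
  (1·δr/r)² = (1×0.0808)² = 0.00653;  (1·δc/c)² = (1×0.0479)² = 0.00230;  (2·δp/p)² = (2×0.0974)² = 0.0379
δQ/Q = √(0.0467) = 0.216

21.6%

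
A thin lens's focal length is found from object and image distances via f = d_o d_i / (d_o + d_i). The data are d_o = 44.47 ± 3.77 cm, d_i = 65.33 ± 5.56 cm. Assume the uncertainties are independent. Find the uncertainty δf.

1.62 cm

∂f/∂d_o = (d_i/(d_o+d_i))² = 0.354;  ∂f/∂d_i = (d_o/(d_o+d_i))² = 0.164
δf = √((∂f/∂d_o · δd_o)² + (∂f/∂d_i · δd_i)²) = √(1.78 + 0.832) = 1.62 cm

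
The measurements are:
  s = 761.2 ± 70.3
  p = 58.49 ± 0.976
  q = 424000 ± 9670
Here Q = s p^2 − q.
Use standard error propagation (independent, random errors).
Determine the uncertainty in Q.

Let w = s·p^2 = 2.604e+06. δw/w = √((1·δs/s)² + (2·δp/p)²) = √(0.00853 + 0.00111) = 0.0982, so δw = 2.56e+05.
Q = w − q: δQ = √(δw² + δq²) = √(6.54e+10 + 9.35e+07) = 2.56e+05

2.56e+05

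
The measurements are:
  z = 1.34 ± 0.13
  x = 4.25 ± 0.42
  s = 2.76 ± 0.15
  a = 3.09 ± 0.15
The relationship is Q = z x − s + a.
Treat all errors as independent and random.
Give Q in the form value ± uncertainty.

Let p = z·x = 5.70. δp/p = √((1·δz/z)² + (1·δx/x)²) = √(0.00941 + 0.00977) = 0.138, so δp = 0.789.
Q = p − s + a: δQ = √(δp² + δs² + δa²) = √(0.622 + 0.0225 + 0.0225) = 0.817
Q = 6.03.

6.03 ± 0.817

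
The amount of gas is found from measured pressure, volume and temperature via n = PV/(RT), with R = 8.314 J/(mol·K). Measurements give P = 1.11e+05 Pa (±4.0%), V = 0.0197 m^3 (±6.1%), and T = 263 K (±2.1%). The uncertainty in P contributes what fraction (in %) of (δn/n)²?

27.8%

(δn/n)² = (1·δP/P)² + (1·δV/V)² + (-1·δT/T)²
  P term: (1×0.0400)² = 0.00160
  V term: (1×0.0610)² = 0.00372
  T term: (-1×0.0210)² = 0.000441
Total = 0.00576. Share from P = 0.00160/0.00576 = 0.278.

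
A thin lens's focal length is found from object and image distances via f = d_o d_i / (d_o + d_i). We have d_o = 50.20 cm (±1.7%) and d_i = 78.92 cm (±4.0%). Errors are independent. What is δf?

∂f/∂d_o = (d_i/(d_o+d_i))² = 0.374;  ∂f/∂d_i = (d_o/(d_o+d_i))² = 0.151
δf = √((∂f/∂d_o · δd_o)² + (∂f/∂d_i · δd_i)²) = √(0.102 + 0.228) = 0.574 cm

0.574 cm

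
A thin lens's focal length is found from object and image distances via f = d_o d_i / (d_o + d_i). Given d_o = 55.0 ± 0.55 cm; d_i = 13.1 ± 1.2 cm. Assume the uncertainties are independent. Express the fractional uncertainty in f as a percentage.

∂f/∂d_o = (d_i/(d_o+d_i))² = 0.0370;  ∂f/∂d_i = (d_o/(d_o+d_i))² = 0.652
δf = √((∂f/∂d_o · δd_o)² + (∂f/∂d_i · δd_i)²) = √(0.000414 + 0.613) = 0.783 cm
f = 10.6 cm, so δf/f = 0.783/10.6 = 0.0740.

7.40%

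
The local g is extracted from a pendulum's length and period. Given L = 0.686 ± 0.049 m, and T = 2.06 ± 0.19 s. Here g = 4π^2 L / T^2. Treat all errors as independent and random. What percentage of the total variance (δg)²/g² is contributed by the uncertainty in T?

(δg/g)² = (1·δL/L)² + (-2·δT/T)²
  L term: (1×0.0714)² = 0.00510
  T term: (-2×0.0922)² = 0.0340
Total = 0.0391. Share from T = 0.0340/0.0391 = 0.870.

87.0%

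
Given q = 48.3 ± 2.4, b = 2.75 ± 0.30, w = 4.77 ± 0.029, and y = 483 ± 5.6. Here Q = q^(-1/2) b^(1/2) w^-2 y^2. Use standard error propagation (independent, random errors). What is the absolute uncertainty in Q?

Products/powers → add relative errors in quadrature, weighted by exponent:
  (−½·δq/q)² = (-0.5×0.0497)² = 0.000617;  (½·δb/b)² = (0.5×0.109)² = 0.00298;  (-2·δw/w)² = (-2×0.00608)² = 0.000148;  (2·δy/y)² = (2×0.0116)² = 0.000538
δQ/Q = √(0.00428) = 0.0654
Q = 2450, so δQ = 0.0654 × 2450 = 160.

160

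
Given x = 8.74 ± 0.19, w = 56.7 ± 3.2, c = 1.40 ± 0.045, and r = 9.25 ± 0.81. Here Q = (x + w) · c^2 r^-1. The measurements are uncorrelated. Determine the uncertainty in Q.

1.65

Let u = x + w = 65.4. δu = √(δx² + δw²) = √(0.0361 + 10.2) = 3.21, so δu/u = 0.0490.
Q is then a monomial in u, c, r:
δQ/Q = √((δu/u)² + (2·δc/c)² + (-1·δr/r)²) = √(0.00240 + 0.00413 + 0.00767) = 0.119
Q = 13.9, so δQ = 0.119 × 13.9 = 1.65.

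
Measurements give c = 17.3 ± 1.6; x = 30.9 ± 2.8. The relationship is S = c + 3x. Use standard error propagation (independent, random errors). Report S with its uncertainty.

110 ± 8.55

Absolute uncertainties add in quadrature for a linear combination:
  (δc)² = 2.56;  (3·δx)² = 70.6
δS = √(73.1) = 8.55
S = 110.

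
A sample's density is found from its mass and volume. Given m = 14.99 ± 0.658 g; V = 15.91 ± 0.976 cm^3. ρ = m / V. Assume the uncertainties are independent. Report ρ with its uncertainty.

0.9422 ± 0.0711 g/cm^3

ρ is a product of powers, so relative uncertainties combine in quadrature:
  (1·δm/m)² = (1×0.0439)² = 0.00193;  (-1·δV/V)² = (-1×0.0613)² = 0.00376
δρ/ρ = √(0.00569) = 0.0754
ρ = 0.9422 g/cm^3, so δρ = 0.0754 × 0.9422 = 0.0711 g/cm^3.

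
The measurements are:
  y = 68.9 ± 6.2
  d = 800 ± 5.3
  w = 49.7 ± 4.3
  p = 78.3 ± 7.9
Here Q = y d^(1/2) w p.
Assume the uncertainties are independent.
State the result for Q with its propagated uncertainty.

(7.58 ± 1.22) × 10^6

Q is a product of powers, so relative uncertainties combine in quadrature:
  (1·δy/y)² = (1×0.0900)² = 0.00810;  (½·δd/d)² = (0.5×0.00662)² = 1.1e-05;  (1·δw/w)² = (1×0.0865)² = 0.00749;  (1·δp/p)² = (1×0.101)² = 0.0102
δQ/Q = √(0.0258) = 0.161
Q = 7.58e+06, so δQ = 0.161 × 7.58e+06 = 1.22e+06.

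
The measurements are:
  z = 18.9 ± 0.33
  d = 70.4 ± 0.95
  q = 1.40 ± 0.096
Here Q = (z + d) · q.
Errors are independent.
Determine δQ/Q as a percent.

Let u = z + d = 89.3. δu = √(δz² + δd²) = √(0.109 + 0.902) = 1.01, so δu/u = 0.0113.
Q is then a monomial in u, q:
δQ/Q = √((δu/u)² + (1·δq/q)²) = √(0.000127 + 0.00470) = 0.0695

6.95%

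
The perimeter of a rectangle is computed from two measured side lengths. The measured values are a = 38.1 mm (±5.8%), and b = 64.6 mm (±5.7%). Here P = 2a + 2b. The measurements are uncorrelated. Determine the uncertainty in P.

8.59 mm

For a sum/difference, combine absolute errors in quadrature:
  (2·δa)² = 19.5;  (2·δb)² = 54.2
δP = √(73.8) = 8.59 mm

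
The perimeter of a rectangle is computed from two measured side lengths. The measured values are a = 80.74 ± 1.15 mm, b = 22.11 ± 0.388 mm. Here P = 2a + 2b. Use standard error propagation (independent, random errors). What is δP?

For a sum/difference, combine absolute errors in quadrature:
  (2·δa)² = 5.29;  (2·δb)² = 0.602
δP = √(5.89) = 2.43 mm

2.43 mm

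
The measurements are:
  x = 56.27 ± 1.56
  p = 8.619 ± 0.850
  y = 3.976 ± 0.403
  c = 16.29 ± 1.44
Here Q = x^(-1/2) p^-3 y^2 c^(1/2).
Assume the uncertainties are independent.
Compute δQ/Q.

0.362

Products/powers → add relative errors in quadrature, weighted by exponent:
  (−½·δx/x)² = (-0.5×0.0277)² = 0.000192;  (-3·δp/p)² = (-3×0.0986)² = 0.0875;  (2·δy/y)² = (2×0.101)² = 0.0411;  (½·δc/c)² = (0.5×0.0884)² = 0.00195
δQ/Q = √(0.131) = 0.362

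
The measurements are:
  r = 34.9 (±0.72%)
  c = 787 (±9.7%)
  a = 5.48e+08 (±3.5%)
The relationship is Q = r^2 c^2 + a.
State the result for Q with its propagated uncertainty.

Let p = r^2·c^2 = 7.54e+08. δp/p = √((2·δr/r)² + (2·δc/c)²) = √(0.000207 + 0.0376) = 0.195, so δp = 1.47e+08.
Q = p + a: δQ = √(δp² + δa²) = √(2.15e+16 + 3.68e+14) = 1.48e+08
Q = 1.3e+09.

(1.30 ± 0.148) × 10^9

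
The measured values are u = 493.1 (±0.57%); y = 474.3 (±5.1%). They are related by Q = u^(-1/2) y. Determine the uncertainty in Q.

1.09

Products/powers → add relative errors in quadrature, weighted by exponent:
  (−½·δu/u)² = (-0.5×0.00570)² = 8.12e-06;  (1·δy/y)² = (1×0.0510)² = 0.00260
δQ/Q = √(0.00261) = 0.0511
Q = 21.36, so δQ = 0.0511 × 21.36 = 1.09.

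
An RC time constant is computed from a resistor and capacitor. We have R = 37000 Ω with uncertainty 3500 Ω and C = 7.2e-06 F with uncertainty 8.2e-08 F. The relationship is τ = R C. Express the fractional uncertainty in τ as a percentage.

Products/powers → add relative errors in quadrature, weighted by exponent:
  (1·δR/R)² = (1×0.0946)² = 0.00895;  (1·δC/C)² = (1×0.0114)² = 0.000130
δτ/τ = √(0.00908) = 0.0953

9.53%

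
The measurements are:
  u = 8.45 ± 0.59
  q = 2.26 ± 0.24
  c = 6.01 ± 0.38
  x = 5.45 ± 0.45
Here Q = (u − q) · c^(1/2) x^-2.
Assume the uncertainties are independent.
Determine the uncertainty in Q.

Let w = u − q = 6.19. δw = √(δu² + δq²) = √(0.348 + 0.0576) = 0.637, so δw/w = 0.103.
Q is then a monomial in w, c, x:
δQ/Q = √((δw/w)² + (½·δc/c)² + (-2·δx/x)²) = √(0.0106 + 0.000999 + 0.0273) = 0.197
Q = 0.511, so δQ = 0.197 × 0.511 = 0.101.

0.101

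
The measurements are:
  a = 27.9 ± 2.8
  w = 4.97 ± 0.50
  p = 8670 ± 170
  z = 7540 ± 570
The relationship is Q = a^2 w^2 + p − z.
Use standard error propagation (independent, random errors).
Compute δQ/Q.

Let h = a^2·w^2 = 19200. δh/h = √((2·δa/a)² + (2·δw/w)²) = √(0.0403 + 0.0405) = 0.284, so δh = 5460.
Q = h + p − z: δQ = √(δh² + δp² + δz²) = √(2.99e+07 + 28900 + 3.25e+05) = 5500
Q = 20400, so δQ/Q = 5500/20400 = 0.270.

0.270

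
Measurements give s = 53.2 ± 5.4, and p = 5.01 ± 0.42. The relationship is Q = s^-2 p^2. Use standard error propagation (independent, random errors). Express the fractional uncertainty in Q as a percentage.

26.3%

Products/powers → add relative errors in quadrature, weighted by exponent:
  (-2·δs/s)² = (-2×0.102)² = 0.0412;  (2·δp/p)² = (2×0.0838)² = 0.0281
δQ/Q = √(0.0693) = 0.263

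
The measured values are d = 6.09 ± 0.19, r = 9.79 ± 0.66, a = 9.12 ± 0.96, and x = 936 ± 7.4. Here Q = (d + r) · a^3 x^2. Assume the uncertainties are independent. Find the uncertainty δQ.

Let u = d + r = 15.9. δu = √(δd² + δr²) = √(0.0361 + 0.436) = 0.687, so δu/u = 0.0432.
Q is then a monomial in u, a, x:
δQ/Q = √((δu/u)² + (3·δa/a)² + (2·δx/x)²) = √(0.00187 + 0.0997 + 0.000250) = 0.319
Q = 1.06e+10, so δQ = 0.319 × 1.06e+10 = 3.37e+09.

3.37e+09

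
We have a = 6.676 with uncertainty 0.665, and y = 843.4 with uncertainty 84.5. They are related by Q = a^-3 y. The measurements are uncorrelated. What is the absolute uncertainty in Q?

Relative error in a monomial: (δQ/Q)² = Σ (nᵢ · δxᵢ/xᵢ)².
  (-3·δa/a)² = (-3×0.0996)² = 0.0893;  (1·δy/y)² = (1×0.100)² = 0.0100
δQ/Q = √(0.0993) = 0.315
Q = 2.835, so δQ = 0.315 × 2.835 = 0.893.

0.893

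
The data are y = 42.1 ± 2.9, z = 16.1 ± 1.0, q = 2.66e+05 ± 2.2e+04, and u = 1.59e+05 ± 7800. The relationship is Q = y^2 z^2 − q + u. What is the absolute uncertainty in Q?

Let p = y^2·z^2 = 4.59e+05. δp/p = √((2·δy/y)² + (2·δz/z)²) = √(0.0190 + 0.0154) = 0.186, so δp = 85200.
Q = p − q + u: δQ = √(δp² + δq² + δu²) = √(7.26e+09 + 4.84e+08 + 6.08e+07) = 88400

88400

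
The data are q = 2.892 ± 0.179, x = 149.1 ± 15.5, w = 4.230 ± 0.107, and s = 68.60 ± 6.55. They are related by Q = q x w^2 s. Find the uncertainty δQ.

85900

Each factor contributes (exponent × relative error)² to (δQ/Q)²:
  (1·δq/q)² = (1×0.0619)² = 0.00383;  (1·δx/x)² = (1×0.104)² = 0.0108;  (2·δw/w)² = (2×0.0253)² = 0.00256;  (1·δs/s)² = (1×0.0955)² = 0.00912
δQ/Q = √(0.0263) = 0.162
Q = 529300, so δQ = 0.162 × 529300 = 85900.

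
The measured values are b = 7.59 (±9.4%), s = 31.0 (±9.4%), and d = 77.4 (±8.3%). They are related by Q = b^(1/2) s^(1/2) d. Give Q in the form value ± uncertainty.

For a monomial Q ∝ b^(1/2), s^(1/2), d, fractional errors add in quadrature:
  (½·δb/b)² = (0.5×0.0940)² = 0.00221;  (½·δs/s)² = (0.5×0.0940)² = 0.00221;  (1·δd/d)² = (1×0.0830)² = 0.00689
δQ/Q = √(0.0113) = 0.106
Q = 1190, so δQ = 0.106 × 1190 = 126.

1190 ± 126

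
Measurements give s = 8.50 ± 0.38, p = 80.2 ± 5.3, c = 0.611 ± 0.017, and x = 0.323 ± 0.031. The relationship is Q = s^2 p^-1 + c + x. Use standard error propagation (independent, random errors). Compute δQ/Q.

0.0579

Let w = s^2·p^-1 = 0.901. δw/w = √((2·δs/s)² + (-1·δp/p)²) = √(0.00799 + 0.00437) = 0.111, so δw = 0.100.
Q = w + c + x: δQ = √(δw² + δc² + δx²) = √(0.0100 + 0.000289 + 0.000961) = 0.106
Q = 1.83, so δQ/Q = 0.106/1.83 = 0.0579.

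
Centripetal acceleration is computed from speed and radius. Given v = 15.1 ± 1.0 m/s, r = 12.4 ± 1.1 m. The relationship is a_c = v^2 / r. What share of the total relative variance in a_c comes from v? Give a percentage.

(δa_c/a_c)² = (2·δv/v)² + (-1·δr/r)²
  v term: (2×0.0662)² = 0.0175
  r term: (-1×0.0887)² = 0.00787
Total = 0.0254. Share from v = 0.0175/0.0254 = 0.690.

69.0%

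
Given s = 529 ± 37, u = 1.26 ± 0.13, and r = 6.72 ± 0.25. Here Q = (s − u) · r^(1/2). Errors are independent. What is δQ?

Let w = s − u = 528. δw = √(δs² + δu²) = √(1370 + 0.0169) = 37.0, so δw/w = 0.0701.
Q is then a monomial in w, r:
δQ/Q = √((δw/w)² + (½·δr/r)²) = √(0.00492 + 0.000346) = 0.0725
Q = 1370, so δQ = 0.0725 × 1370 = 99.2.

99.2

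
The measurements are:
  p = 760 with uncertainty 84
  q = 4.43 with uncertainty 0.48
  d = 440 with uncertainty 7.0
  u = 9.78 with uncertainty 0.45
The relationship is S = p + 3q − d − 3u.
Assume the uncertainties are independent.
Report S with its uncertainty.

304 ± 84.3

Each term contributes (cᵢ δxᵢ)² to (δS)²:
  (δp)² = 7060;  (3·δq)² = 2.07;  (δd)² = 49.0;  (3·δu)² = 1.82
δS = √(7110) = 84.3
S = 304.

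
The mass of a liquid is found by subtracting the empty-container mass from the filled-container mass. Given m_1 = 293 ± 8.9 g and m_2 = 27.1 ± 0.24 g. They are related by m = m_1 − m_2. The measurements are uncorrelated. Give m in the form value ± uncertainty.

For a sum/difference, combine absolute errors in quadrature:
  (δm_1)² = 79.2;  (δm_2)² = 0.0576
δm = √(79.3) = 8.90 g
m = 266 g.

266 ± 8.90 g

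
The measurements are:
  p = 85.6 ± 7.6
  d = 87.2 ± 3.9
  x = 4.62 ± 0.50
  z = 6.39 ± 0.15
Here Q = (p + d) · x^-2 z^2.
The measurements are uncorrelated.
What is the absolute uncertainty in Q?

75.0

Let u = p + d = 173. δu = √(δp² + δd²) = √(57.8 + 15.2) = 8.54, so δu/u = 0.0494.
Q is then a monomial in u, x, z:
δQ/Q = √((δu/u)² + (-2·δx/x)² + (2·δz/z)²) = √(0.00244 + 0.0469 + 0.00220) = 0.227
Q = 331, so δQ = 0.227 × 331 = 75.0.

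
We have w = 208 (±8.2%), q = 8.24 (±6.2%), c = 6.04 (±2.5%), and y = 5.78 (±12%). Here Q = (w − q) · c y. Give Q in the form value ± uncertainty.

Let u = w − q = 200. δu = √(δw² + δq²) = √(291 + 0.261) = 17.1, so δu/u = 0.0854.
Q is then a monomial in u, c, y:
δQ/Q = √((δu/u)² + (1·δc/c)² + (1·δy/y)²) = √(0.00730 + 0.000625 + 0.0144) = 0.149
Q = 6970, so δQ = 0.149 × 6970 = 1040.

6970 ± 1040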